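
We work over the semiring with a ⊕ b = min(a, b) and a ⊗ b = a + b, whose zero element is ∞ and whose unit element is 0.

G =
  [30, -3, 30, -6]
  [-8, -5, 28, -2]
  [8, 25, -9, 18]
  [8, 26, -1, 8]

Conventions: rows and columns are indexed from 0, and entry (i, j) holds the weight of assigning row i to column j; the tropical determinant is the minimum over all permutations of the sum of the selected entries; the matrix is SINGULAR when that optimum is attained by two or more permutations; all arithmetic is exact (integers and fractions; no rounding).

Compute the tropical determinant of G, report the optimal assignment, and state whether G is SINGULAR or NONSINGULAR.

σ = (0, 1, 2, 3): 30 + (-5) + (-9) + 8 = 24
σ = (0, 1, 3, 2): 30 + (-5) + 18 + (-1) = 42
σ = (0, 2, 1, 3): 30 + 28 + 25 + 8 = 91
σ = (0, 2, 3, 1): 30 + 28 + 18 + 26 = 102
σ = (0, 3, 1, 2): 30 + (-2) + 25 + (-1) = 52
σ = (0, 3, 2, 1): 30 + (-2) + (-9) + 26 = 45
σ = (1, 0, 2, 3): (-3) + (-8) + (-9) + 8 = -12
σ = (1, 0, 3, 2): (-3) + (-8) + 18 + (-1) = 6
σ = (1, 2, 0, 3): (-3) + 28 + 8 + 8 = 41
σ = (1, 2, 3, 0): (-3) + 28 + 18 + 8 = 51
σ = (1, 3, 0, 2): (-3) + (-2) + 8 + (-1) = 2
σ = (1, 3, 2, 0): (-3) + (-2) + (-9) + 8 = -6
σ = (2, 0, 1, 3): 30 + (-8) + 25 + 8 = 55
σ = (2, 0, 3, 1): 30 + (-8) + 18 + 26 = 66
σ = (2, 1, 0, 3): 30 + (-5) + 8 + 8 = 41
σ = (2, 1, 3, 0): 30 + (-5) + 18 + 8 = 51
σ = (2, 3, 0, 1): 30 + (-2) + 8 + 26 = 62
σ = (2, 3, 1, 0): 30 + (-2) + 25 + 8 = 61
σ = (3, 0, 1, 2): (-6) + (-8) + 25 + (-1) = 10
σ = (3, 0, 2, 1): (-6) + (-8) + (-9) + 26 = 3
σ = (3, 1, 0, 2): (-6) + (-5) + 8 + (-1) = -4
σ = (3, 1, 2, 0): (-6) + (-5) + (-9) + 8 = -12
σ = (3, 2, 0, 1): (-6) + 28 + 8 + 26 = 56
σ = (3, 2, 1, 0): (-6) + 28 + 25 + 8 = 55
Optimal value attained by: σ = (1, 0, 2, 3).
Answer: det⊕(G) = -12; verdict: SINGULAR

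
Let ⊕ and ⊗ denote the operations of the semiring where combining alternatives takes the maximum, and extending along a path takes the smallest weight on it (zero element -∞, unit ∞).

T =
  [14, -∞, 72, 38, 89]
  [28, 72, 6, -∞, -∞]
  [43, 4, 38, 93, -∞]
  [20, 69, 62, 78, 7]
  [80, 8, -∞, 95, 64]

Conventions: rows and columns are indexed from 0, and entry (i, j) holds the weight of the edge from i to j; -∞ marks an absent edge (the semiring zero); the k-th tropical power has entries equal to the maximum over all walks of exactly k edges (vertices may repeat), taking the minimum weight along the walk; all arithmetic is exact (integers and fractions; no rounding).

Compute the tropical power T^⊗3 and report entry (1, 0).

T^⊗2:
  [80, 38, 38, 89, 64]
  [28, 72, 28, 28, 28]
  [38, 69, 62, 78, 43]
  [43, 69, 62, 78, 20]
  [64, 69, 72, 78, 80]
T^⊗3:
  [64, 69, 72, 78, 80]
  [28, 72, 28, 28, 28]
  [43, 69, 62, 78, 43]
  [43, 69, 62, 78, 43]
  [80, 69, 64, 80, 64]
Key observation: the optimum is the walk 1->0->4->0, with weight 28 min 89 min 80 = 28.
Optimal value attained by: walk 1->0->4->0.
Answer: (T^⊗3)[1][0] = 28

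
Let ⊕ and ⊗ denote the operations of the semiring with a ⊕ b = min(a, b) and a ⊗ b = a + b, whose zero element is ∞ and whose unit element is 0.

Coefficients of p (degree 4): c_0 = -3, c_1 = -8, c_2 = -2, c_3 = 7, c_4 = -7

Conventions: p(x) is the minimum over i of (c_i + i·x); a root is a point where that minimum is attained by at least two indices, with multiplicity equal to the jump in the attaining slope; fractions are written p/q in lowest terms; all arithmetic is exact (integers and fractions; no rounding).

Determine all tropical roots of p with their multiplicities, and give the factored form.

hull edge (i=0, c=-3) to (i=1, c=-8): slope -5, span 1
hull edge (i=1, c=-8) to (i=4, c=-7): slope 1/3, span 3
Factored form: p(x) = -7 ⊗ (x ⊕ (-1/3)) ⊗ (x ⊕ (-1/3)) ⊗ (x ⊕ (-1/3)) ⊗ (x ⊕ 5)
Answer: roots = -1/3 (mult 3), 5 (mult 1)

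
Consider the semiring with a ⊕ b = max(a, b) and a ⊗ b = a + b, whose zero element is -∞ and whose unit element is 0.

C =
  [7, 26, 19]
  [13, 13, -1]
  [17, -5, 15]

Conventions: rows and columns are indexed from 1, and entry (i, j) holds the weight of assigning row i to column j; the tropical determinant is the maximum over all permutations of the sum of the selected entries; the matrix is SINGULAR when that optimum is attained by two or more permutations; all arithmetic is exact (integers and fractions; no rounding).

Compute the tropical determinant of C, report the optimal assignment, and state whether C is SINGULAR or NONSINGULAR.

σ = (1, 2, 3): 7 + 13 + 15 = 35
σ = (1, 3, 2): 7 + (-1) + (-5) = 1
σ = (2, 1, 3): 26 + 13 + 15 = 54
σ = (2, 3, 1): 26 + (-1) + 17 = 42
σ = (3, 1, 2): 19 + 13 + (-5) = 27
σ = (3, 2, 1): 19 + 13 + 17 = 49
Optimal value attained by: σ = (2, 1, 3).
Answer: det⊕(C) = 54; verdict: NONSINGULAR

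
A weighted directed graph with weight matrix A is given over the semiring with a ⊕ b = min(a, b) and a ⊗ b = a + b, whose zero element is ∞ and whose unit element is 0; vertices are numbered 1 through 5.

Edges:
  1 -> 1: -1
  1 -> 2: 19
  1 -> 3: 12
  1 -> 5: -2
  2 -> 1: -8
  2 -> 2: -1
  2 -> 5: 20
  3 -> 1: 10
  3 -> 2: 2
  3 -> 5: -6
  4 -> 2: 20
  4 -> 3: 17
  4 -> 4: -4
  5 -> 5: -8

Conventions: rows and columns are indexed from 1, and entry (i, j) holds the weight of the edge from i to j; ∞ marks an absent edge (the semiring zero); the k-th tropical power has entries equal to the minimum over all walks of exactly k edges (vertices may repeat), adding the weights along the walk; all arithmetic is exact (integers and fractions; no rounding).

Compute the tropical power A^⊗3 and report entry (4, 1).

A^⊗2:
  [-2, 14, 11, ∞, -10]
  [-9, -2, 4, ∞, -10]
  [-6, 1, 22, ∞, -14]
  [12, 16, 13, -8, 11]
  [∞, ∞, ∞, ∞, -16]
A^⊗3:
  [-3, 13, 10, ∞, -18]
  [-10, -3, 3, ∞, -18]
  [-7, 0, 6, ∞, -22]
  [8, 12, 9, -12, 3]
  [∞, ∞, ∞, ∞, -24]
Key observation: the optimum is the walk 4->4->2->1, with weight (-4) + 20 + (-8) = 8.
Optimal value attained by: walk 4->4->2->1.
Answer: (A^⊗3)[4][1] = 8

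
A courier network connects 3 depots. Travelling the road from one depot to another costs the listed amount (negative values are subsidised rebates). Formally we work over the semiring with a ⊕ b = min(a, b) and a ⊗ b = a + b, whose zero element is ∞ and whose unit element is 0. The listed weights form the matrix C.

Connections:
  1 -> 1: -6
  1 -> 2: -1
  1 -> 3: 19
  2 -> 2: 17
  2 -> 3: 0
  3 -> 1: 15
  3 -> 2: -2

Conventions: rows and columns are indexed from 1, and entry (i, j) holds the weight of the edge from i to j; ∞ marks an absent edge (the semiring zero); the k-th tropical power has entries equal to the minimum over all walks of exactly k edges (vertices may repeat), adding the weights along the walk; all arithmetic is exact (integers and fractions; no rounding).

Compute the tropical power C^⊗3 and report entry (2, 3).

C^⊗2:
  [-12, -7, -1]
  [15, -2, 17]
  [9, 14, -2]
C^⊗3:
  [-18, -13, -7]
  [9, 14, -2]
  [3, -4, 14]
Key observation: the optimum is the walk 2->3->2->3, with weight 0 + (-2) + 0 = -2.
Optimal value attained by: walk 2->3->2->3.
Answer: (C^⊗3)[2][3] = -2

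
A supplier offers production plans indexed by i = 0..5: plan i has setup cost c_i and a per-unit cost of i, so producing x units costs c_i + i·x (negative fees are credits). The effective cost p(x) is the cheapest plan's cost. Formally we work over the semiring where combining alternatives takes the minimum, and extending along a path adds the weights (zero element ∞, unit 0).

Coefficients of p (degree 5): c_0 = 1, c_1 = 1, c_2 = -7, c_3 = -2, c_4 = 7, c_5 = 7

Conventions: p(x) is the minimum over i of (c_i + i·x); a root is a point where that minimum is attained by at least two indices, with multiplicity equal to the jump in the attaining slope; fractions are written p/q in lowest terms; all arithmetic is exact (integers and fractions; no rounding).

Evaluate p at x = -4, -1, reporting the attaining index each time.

p(-4) = min(1+0·(-4)=1, 1+1·(-4)=-3, -7+2·(-4)=-15, -2+3·(-4)=-14, 7+4·(-4)=-9, 7+5·(-4)=-13) = -15 (attained by i=2)
p(-1) = min(1+0·(-1)=1, 1+1·(-1)=0, -7+2·(-1)=-9, -2+3·(-1)=-5, 7+4·(-1)=3, 7+5·(-1)=2) = -9 (attained by i=2)
Answer: p(-4) = -15; p(-1) = -9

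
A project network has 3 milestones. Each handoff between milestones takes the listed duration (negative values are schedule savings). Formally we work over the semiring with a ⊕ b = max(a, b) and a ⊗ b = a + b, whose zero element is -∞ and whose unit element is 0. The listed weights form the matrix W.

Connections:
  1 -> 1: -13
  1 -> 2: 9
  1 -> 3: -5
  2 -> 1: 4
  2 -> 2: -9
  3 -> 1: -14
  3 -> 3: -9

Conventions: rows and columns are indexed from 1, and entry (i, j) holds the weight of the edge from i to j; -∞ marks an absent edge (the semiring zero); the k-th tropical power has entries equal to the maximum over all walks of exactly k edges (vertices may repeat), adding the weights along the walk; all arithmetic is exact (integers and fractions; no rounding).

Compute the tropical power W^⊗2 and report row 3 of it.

W^⊗2:
  [13, 0, -14]
  [-5, 13, -1]
  [-23, -5, -18]
Answer: row 3 of W^⊗2 = [-23, -5, -18]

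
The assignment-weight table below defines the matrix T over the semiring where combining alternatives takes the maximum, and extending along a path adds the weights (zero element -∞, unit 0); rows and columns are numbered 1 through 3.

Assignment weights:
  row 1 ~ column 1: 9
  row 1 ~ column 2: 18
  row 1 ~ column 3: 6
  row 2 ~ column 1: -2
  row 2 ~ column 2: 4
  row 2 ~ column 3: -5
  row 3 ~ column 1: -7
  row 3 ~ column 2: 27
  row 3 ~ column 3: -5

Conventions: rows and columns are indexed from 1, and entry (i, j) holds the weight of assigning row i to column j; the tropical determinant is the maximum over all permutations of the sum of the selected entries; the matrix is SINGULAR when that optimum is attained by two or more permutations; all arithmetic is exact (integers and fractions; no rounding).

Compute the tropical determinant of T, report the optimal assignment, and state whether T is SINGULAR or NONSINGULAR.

σ = (1, 2, 3): 9 + 4 + (-5) = 8
σ = (1, 3, 2): 9 + (-5) + 27 = 31
σ = (2, 1, 3): 18 + (-2) + (-5) = 11
σ = (2, 3, 1): 18 + (-5) + (-7) = 6
σ = (3, 1, 2): 6 + (-2) + 27 = 31
σ = (3, 2, 1): 6 + 4 + (-7) = 3
Optimal value attained by: σ = (1, 3, 2).
Answer: det⊕(T) = 31; verdict: SINGULAR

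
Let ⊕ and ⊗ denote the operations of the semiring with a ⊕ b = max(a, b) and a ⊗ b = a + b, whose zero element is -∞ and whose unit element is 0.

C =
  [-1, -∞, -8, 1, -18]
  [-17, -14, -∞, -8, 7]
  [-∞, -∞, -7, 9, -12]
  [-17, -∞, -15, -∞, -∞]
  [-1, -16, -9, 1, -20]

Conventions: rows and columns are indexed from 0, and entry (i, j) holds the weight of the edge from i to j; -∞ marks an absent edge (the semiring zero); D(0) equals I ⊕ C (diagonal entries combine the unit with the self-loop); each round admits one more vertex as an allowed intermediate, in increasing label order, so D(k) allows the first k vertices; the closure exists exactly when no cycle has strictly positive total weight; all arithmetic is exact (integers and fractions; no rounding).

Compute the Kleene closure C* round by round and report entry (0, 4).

D(0):
  [0, -∞, -8, 1, -18]
  [-17, 0, -∞, -8, 7]
  [-∞, -∞, 0, 9, -12]
  [-17, -∞, -15, 0, -∞]
  [-1, -16, -9, 1, 0]
D(1):
  [0, -∞, -8, 1, -18]
  [-17, 0, -25, -8, 7]
  [-∞, -∞, 0, 9, -12]
  [-17, -∞, -15, 0, -35]
  [-1, -16, -9, 1, 0]
D(2):
  [0, -∞, -8, 1, -18]
  [-17, 0, -25, -8, 7]
  [-∞, -∞, 0, 9, -12]
  [-17, -∞, -15, 0, -35]
  [-1, -16, -9, 1, 0]
D(3):
  [0, -∞, -8, 1, -18]
  [-17, 0, -25, -8, 7]
  [-∞, -∞, 0, 9, -12]
  [-17, -∞, -15, 0, -27]
  [-1, -16, -9, 1, 0]
D(4):
  [0, -∞, -8, 1, -18]
  [-17, 0, -23, -8, 7]
  [-8, -∞, 0, 9, -12]
  [-17, -∞, -15, 0, -27]
  [-1, -16, -9, 1, 0]
D(5):
  [0, -34, -8, 1, -18]
  [6, 0, -2, 8, 7]
  [-8, -28, 0, 9, -12]
  [-17, -43, -15, 0, -27]
  [-1, -16, -9, 1, 0]
Answer: C*[0][4] = -18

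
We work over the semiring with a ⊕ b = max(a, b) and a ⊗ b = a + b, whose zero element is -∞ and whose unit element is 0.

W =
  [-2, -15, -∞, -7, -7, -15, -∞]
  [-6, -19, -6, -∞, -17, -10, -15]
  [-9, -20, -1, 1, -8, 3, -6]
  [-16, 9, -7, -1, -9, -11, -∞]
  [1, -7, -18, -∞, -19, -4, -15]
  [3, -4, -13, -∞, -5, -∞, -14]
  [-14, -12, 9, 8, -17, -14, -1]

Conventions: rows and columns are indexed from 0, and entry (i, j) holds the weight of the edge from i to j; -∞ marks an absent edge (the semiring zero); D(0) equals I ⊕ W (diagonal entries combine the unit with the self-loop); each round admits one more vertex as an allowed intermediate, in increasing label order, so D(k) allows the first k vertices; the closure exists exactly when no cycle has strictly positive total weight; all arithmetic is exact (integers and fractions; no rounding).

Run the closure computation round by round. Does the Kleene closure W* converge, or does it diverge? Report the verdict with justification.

D(0):
  [0, -15, -∞, -7, -7, -15, -∞]
  [-6, 0, -6, -∞, -17, -10, -15]
  [-9, -20, 0, 1, -8, 3, -6]
  [-16, 9, -7, 0, -9, -11, -∞]
  [1, -7, -18, -∞, 0, -4, -15]
  [3, -4, -13, -∞, -5, 0, -14]
  [-14, -12, 9, 8, -17, -14, 0]
D(1):
  [0, -15, -∞, -7, -7, -15, -∞]
  [-6, 0, -6, -13, -13, -10, -15]
  [-9, -20, 0, 1, -8, 3, -6]
  [-16, 9, -7, 0, -9, -11, -∞]
  [1, -7, -18, -6, 0, -4, -15]
  [3, -4, -13, -4, -4, 0, -14]
  [-14, -12, 9, 8, -17, -14, 0]
D(2):
  [0, -15, -21, -7, -7, -15, -30]
  [-6, 0, -6, -13, -13, -10, -15]
  [-9, -20, 0, 1, -8, 3, -6]
  [3, 9, 3, 0, -4, -1, -6]
  [1, -7, -13, -6, 0, -4, -15]
  [3, -4, -10, -4, -4, 0, -14]
  [-14, -12, 9, 8, -17, -14, 0]
Detection: at round 3, diagonal entry (3, 3) turns strictly positive.
Key observation: the cycle 3->1->2->3 has total weight 9 + (-6) + 1, which is strictly positive.
Answer: DIVERGES — positive cycle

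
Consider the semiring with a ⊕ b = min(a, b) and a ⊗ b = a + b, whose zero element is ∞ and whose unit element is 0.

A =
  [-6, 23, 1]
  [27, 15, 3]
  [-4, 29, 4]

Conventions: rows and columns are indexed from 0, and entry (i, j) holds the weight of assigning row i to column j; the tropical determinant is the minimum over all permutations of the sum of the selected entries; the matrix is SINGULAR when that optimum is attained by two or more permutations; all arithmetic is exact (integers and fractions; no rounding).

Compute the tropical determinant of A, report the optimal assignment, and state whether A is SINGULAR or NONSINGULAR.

σ = (0, 1, 2): (-6) + 15 + 4 = 13
σ = (0, 2, 1): (-6) + 3 + 29 = 26
σ = (1, 0, 2): 23 + 27 + 4 = 54
σ = (1, 2, 0): 23 + 3 + (-4) = 22
σ = (2, 0, 1): 1 + 27 + 29 = 57
σ = (2, 1, 0): 1 + 15 + (-4) = 12
Optimal value attained by: σ = (2, 1, 0).
Answer: det⊕(A) = 12; verdict: NONSINGULAR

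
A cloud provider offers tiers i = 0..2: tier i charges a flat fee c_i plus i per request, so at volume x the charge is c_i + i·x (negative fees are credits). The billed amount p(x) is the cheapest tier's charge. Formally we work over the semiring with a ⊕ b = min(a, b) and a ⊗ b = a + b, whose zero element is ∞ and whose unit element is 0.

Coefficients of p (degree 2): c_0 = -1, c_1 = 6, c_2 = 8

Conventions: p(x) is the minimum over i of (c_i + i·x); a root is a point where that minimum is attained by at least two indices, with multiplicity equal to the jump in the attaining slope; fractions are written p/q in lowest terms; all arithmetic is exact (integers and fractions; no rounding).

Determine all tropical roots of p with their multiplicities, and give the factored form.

hull edge (i=0, c=-1) to (i=2, c=8): slope 9/2, span 2
Factored form: p(x) = 8 ⊗ (x ⊕ (-9/2)) ⊗ (x ⊕ (-9/2))
Answer: roots = -9/2 (mult 2)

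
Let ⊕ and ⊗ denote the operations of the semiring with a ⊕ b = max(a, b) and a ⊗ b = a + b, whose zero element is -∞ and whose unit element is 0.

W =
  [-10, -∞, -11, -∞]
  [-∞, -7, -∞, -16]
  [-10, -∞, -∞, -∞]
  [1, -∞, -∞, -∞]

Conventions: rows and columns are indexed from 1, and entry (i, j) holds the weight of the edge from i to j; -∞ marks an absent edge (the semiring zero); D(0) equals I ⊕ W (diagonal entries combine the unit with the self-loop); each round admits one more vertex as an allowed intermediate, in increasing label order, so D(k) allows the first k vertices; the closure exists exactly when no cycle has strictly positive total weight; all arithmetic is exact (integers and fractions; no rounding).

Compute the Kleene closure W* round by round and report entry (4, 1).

D(0):
  [0, -∞, -11, -∞]
  [-∞, 0, -∞, -16]
  [-10, -∞, 0, -∞]
  [1, -∞, -∞, 0]
D(1):
  [0, -∞, -11, -∞]
  [-∞, 0, -∞, -16]
  [-10, -∞, 0, -∞]
  [1, -∞, -10, 0]
D(2):
  [0, -∞, -11, -∞]
  [-∞, 0, -∞, -16]
  [-10, -∞, 0, -∞]
  [1, -∞, -10, 0]
D(3):
  [0, -∞, -11, -∞]
  [-∞, 0, -∞, -16]
  [-10, -∞, 0, -∞]
  [1, -∞, -10, 0]
D(4):
  [0, -∞, -11, -∞]
  [-15, 0, -26, -16]
  [-10, -∞, 0, -∞]
  [1, -∞, -10, 0]
Answer: W*[4][1] = 1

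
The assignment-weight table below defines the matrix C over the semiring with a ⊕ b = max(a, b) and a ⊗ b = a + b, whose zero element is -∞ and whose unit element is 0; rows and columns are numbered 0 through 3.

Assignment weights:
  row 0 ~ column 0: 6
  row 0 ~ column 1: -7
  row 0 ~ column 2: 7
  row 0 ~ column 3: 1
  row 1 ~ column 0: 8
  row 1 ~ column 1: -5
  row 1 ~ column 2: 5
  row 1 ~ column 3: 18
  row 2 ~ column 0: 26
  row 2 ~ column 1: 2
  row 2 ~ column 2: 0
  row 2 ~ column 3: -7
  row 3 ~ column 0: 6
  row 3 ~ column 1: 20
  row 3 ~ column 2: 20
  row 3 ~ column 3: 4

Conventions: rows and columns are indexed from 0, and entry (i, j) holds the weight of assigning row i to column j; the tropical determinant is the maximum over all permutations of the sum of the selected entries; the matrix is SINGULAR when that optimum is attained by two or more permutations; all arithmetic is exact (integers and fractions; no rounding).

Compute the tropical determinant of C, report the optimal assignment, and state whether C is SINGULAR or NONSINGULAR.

σ = (0, 1, 2, 3): 6 + (-5) + 0 + 4 = 5
σ = (0, 1, 3, 2): 6 + (-5) + (-7) + 20 = 14
σ = (0, 2, 1, 3): 6 + 5 + 2 + 4 = 17
σ = (0, 2, 3, 1): 6 + 5 + (-7) + 20 = 24
σ = (0, 3, 1, 2): 6 + 18 + 2 + 20 = 46
σ = (0, 3, 2, 1): 6 + 18 + 0 + 20 = 44
σ = (1, 0, 2, 3): (-7) + 8 + 0 + 4 = 5
σ = (1, 0, 3, 2): (-7) + 8 + (-7) + 20 = 14
σ = (1, 2, 0, 3): (-7) + 5 + 26 + 4 = 28
σ = (1, 2, 3, 0): (-7) + 5 + (-7) + 6 = -3
σ = (1, 3, 0, 2): (-7) + 18 + 26 + 20 = 57
σ = (1, 3, 2, 0): (-7) + 18 + 0 + 6 = 17
σ = (2, 0, 1, 3): 7 + 8 + 2 + 4 = 21
σ = (2, 0, 3, 1): 7 + 8 + (-7) + 20 = 28
σ = (2, 1, 0, 3): 7 + (-5) + 26 + 4 = 32
σ = (2, 1, 3, 0): 7 + (-5) + (-7) + 6 = 1
σ = (2, 3, 0, 1): 7 + 18 + 26 + 20 = 71
σ = (2, 3, 1, 0): 7 + 18 + 2 + 6 = 33
σ = (3, 0, 1, 2): 1 + 8 + 2 + 20 = 31
σ = (3, 0, 2, 1): 1 + 8 + 0 + 20 = 29
σ = (3, 1, 0, 2): 1 + (-5) + 26 + 20 = 42
σ = (3, 1, 2, 0): 1 + (-5) + 0 + 6 = 2
σ = (3, 2, 0, 1): 1 + 5 + 26 + 20 = 52
σ = (3, 2, 1, 0): 1 + 5 + 2 + 6 = 14
Optimal value attained by: σ = (2, 3, 0, 1).
Answer: det⊕(C) = 71; verdict: NONSINGULAR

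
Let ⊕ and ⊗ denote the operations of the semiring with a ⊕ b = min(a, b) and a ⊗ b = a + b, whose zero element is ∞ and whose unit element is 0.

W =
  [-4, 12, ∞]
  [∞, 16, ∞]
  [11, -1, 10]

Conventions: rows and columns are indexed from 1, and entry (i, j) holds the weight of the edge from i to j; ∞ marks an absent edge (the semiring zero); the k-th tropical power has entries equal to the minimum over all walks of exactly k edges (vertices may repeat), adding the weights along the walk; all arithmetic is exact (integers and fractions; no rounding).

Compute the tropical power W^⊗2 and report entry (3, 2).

W^⊗2:
  [-8, 8, ∞]
  [∞, 32, ∞]
  [7, 9, 20]
Key observation: the optimum is the walk 3->3->2, with weight 10 + (-1) = 9.
Optimal value attained by: walk 3->3->2.
Answer: (W^⊗2)[3][2] = 9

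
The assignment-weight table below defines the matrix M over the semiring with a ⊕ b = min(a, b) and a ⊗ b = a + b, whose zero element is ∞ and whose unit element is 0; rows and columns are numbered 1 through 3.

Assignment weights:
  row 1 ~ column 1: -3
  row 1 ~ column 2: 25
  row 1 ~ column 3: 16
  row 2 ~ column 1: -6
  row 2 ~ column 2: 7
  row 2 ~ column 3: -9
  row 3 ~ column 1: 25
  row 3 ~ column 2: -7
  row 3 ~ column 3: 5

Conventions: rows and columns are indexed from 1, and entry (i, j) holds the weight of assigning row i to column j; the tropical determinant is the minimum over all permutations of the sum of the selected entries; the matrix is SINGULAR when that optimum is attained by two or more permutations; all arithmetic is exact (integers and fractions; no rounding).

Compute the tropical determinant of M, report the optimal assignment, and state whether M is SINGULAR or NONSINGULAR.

σ = (1, 2, 3): (-3) + 7 + 5 = 9
σ = (1, 3, 2): (-3) + (-9) + (-7) = -19
σ = (2, 1, 3): 25 + (-6) + 5 = 24
σ = (2, 3, 1): 25 + (-9) + 25 = 41
σ = (3, 1, 2): 16 + (-6) + (-7) = 3
σ = (3, 2, 1): 16 + 7 + 25 = 48
Optimal value attained by: σ = (1, 3, 2).
Answer: det⊕(M) = -19; verdict: NONSINGULAR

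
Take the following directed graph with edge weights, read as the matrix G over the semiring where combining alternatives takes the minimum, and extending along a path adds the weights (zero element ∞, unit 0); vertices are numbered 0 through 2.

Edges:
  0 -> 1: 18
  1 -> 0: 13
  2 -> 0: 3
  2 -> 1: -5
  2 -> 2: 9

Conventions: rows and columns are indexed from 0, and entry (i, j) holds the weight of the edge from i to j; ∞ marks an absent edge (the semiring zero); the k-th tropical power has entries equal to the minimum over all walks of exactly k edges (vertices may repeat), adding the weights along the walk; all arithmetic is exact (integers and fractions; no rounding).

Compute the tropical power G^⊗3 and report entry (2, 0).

G^⊗2:
  [31, ∞, ∞]
  [∞, 31, ∞]
  [8, 4, 18]
G^⊗3:
  [∞, 49, ∞]
  [44, ∞, ∞]
  [17, 13, 27]
Key observation: the optimum is the walk 2->2->1->0, with weight 9 + (-5) + 13 = 17.
Optimal value attained by: walk 2->2->1->0.
Answer: (G^⊗3)[2][0] = 17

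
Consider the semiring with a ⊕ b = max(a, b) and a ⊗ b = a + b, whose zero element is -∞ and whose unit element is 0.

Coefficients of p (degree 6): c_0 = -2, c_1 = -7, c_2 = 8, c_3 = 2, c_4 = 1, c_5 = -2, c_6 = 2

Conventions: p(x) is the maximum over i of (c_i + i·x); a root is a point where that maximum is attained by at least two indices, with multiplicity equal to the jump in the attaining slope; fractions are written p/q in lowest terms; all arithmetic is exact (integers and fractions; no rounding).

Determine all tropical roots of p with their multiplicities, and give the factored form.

hull edge (i=0, c=-2) to (i=2, c=8): slope 5, span 2
hull edge (i=2, c=8) to (i=6, c=2): slope -3/2, span 4
Factored form: p(x) = 2 ⊗ (x ⊕ (-5)) ⊗ (x ⊕ (-5)) ⊗ (x ⊕ 3/2) ⊗ (x ⊕ 3/2) ⊗ (x ⊕ 3/2) ⊗ (x ⊕ 3/2)
Answer: roots = -5 (mult 2), 3/2 (mult 4)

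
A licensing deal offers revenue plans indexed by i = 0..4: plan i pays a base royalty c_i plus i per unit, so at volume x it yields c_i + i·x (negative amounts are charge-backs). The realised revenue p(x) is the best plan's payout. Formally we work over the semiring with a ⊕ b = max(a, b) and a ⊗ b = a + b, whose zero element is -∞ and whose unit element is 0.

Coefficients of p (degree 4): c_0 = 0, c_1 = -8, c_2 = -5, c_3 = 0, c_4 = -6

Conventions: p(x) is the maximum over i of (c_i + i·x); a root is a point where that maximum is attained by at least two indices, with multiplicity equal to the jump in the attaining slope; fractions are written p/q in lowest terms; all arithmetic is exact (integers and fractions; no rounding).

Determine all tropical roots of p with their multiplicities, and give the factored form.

hull edge (i=0, c=0) to (i=3, c=0): slope 0, span 3
hull edge (i=3, c=0) to (i=4, c=-6): slope -6, span 1
Factored form: p(x) = -6 ⊗ (x ⊕ 0) ⊗ (x ⊕ 0) ⊗ (x ⊕ 0) ⊗ (x ⊕ 6)
Answer: roots = 0 (mult 3), 6 (mult 1)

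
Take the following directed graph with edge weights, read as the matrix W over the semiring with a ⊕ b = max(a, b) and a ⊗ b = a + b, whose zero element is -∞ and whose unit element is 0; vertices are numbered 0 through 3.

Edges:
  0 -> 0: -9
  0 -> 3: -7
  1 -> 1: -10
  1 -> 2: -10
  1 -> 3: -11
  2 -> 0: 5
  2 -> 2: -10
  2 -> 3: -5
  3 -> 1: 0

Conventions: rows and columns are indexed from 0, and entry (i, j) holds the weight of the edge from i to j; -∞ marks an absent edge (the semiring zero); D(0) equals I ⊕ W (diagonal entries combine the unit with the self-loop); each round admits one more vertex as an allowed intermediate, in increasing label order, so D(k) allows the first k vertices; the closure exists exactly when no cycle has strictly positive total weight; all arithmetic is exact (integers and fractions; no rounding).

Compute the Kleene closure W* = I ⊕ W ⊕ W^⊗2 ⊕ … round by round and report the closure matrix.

D(0):
  [0, -∞, -∞, -7]
  [-∞, 0, -10, -11]
  [5, -∞, 0, -5]
  [-∞, 0, -∞, 0]
D(1):
  [0, -∞, -∞, -7]
  [-∞, 0, -10, -11]
  [5, -∞, 0, -2]
  [-∞, 0, -∞, 0]
D(2):
  [0, -∞, -∞, -7]
  [-∞, 0, -10, -11]
  [5, -∞, 0, -2]
  [-∞, 0, -10, 0]
D(3):
  [0, -∞, -∞, -7]
  [-5, 0, -10, -11]
  [5, -∞, 0, -2]
  [-5, 0, -10, 0]
D(4):
  [0, -7, -17, -7]
  [-5, 0, -10, -11]
  [5, -2, 0, -2]
  [-5, 0, -10, 0]
Answer: W* = [[0, -7, -17, -7], [-5, 0, -10, -11], [5, -2, 0, -2], [-5, 0, -10, 0]]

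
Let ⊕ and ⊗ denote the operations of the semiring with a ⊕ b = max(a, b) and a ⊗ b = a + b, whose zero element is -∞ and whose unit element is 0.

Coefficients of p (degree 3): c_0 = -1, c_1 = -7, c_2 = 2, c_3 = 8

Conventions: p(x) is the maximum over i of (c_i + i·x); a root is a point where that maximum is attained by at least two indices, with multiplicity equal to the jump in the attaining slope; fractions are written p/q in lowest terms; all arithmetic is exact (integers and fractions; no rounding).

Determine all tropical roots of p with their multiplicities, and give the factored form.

hull edge (i=0, c=-1) to (i=3, c=8): slope 3, span 3
Factored form: p(x) = 8 ⊗ (x ⊕ (-3)) ⊗ (x ⊕ (-3)) ⊗ (x ⊕ (-3))
Answer: roots = -3 (mult 3)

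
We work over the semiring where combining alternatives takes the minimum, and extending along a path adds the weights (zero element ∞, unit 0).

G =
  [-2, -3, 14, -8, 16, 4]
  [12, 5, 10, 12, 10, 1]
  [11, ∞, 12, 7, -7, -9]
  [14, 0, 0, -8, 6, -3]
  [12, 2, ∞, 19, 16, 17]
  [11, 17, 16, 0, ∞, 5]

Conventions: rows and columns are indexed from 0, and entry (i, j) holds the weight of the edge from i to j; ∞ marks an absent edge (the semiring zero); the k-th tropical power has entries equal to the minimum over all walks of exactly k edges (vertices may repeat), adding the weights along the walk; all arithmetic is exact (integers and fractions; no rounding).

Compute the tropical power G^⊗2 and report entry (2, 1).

G^⊗2:
  [-4, -8, -8, -16, -2, -11]
  [10, 9, 12, 1, 3, 1]
  [2, -5, 7, -9, 5, -4]
  [6, -8, -8, -16, -7, -11]
  [10, 7, 12, 4, 12, 3]
  [9, 0, 0, -8, 6, -3]
Key observation: the optimum is the walk 2->4->1, with weight (-7) + 2 = -5.
Optimal value attained by: walk 2->4->1.
Answer: (G^⊗2)[2][1] = -5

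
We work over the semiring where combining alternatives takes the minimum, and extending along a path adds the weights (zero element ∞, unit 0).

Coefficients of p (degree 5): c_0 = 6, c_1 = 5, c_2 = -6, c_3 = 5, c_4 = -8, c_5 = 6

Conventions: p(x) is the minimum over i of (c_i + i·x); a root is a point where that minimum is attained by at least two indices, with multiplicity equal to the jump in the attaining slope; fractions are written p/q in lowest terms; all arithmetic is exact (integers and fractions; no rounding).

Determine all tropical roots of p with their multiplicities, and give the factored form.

hull edge (i=0, c=6) to (i=2, c=-6): slope -6, span 2
hull edge (i=2, c=-6) to (i=4, c=-8): slope -1, span 2
hull edge (i=4, c=-8) to (i=5, c=6): slope 14, span 1
Factored form: p(x) = 6 ⊗ (x ⊕ (-14)) ⊗ (x ⊕ 1) ⊗ (x ⊕ 1) ⊗ (x ⊕ 6) ⊗ (x ⊕ 6)
Answer: roots = -14 (mult 1), 1 (mult 2), 6 (mult 2)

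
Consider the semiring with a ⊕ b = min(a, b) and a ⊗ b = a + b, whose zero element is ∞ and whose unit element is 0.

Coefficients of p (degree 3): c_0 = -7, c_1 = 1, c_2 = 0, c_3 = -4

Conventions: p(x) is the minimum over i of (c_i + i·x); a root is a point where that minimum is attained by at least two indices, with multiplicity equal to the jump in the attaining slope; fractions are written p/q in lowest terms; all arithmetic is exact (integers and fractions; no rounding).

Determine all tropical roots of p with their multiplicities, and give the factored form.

hull edge (i=0, c=-7) to (i=3, c=-4): slope 1, span 3
Factored form: p(x) = -4 ⊗ (x ⊕ (-1)) ⊗ (x ⊕ (-1)) ⊗ (x ⊕ (-1))
Answer: roots = -1 (mult 3)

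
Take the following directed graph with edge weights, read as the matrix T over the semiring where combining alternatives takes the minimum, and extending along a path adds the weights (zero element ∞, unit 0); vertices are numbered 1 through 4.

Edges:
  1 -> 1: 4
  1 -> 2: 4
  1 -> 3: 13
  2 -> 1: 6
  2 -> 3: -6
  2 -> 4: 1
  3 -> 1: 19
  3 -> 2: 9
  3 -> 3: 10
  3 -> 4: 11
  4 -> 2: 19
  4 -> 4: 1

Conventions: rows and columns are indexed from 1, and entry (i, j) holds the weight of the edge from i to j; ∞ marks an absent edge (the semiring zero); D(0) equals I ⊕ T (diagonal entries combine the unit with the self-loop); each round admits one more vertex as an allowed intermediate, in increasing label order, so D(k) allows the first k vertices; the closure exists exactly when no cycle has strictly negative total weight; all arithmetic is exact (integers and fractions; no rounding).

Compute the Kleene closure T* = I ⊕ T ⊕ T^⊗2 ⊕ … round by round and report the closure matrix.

D(0):
  [0, 4, 13, ∞]
  [6, 0, -6, 1]
  [19, 9, 0, 11]
  [∞, 19, ∞, 0]
D(1):
  [0, 4, 13, ∞]
  [6, 0, -6, 1]
  [19, 9, 0, 11]
  [∞, 19, ∞, 0]
D(2):
  [0, 4, -2, 5]
  [6, 0, -6, 1]
  [15, 9, 0, 10]
  [25, 19, 13, 0]
D(3):
  [0, 4, -2, 5]
  [6, 0, -6, 1]
  [15, 9, 0, 10]
  [25, 19, 13, 0]
D(4):
  [0, 4, -2, 5]
  [6, 0, -6, 1]
  [15, 9, 0, 10]
  [25, 19, 13, 0]
Answer: T* = [[0, 4, -2, 5], [6, 0, -6, 1], [15, 9, 0, 10], [25, 19, 13, 0]]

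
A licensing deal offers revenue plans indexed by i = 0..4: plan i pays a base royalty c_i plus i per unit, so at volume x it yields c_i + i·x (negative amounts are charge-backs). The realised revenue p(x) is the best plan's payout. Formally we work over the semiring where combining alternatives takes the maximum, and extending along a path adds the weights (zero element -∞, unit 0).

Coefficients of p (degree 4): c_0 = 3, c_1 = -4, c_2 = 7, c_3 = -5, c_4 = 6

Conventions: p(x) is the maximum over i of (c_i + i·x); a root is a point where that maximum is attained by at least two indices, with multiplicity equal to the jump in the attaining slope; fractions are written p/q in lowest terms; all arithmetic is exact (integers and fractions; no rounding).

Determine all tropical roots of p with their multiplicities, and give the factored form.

hull edge (i=0, c=3) to (i=2, c=7): slope 2, span 2
hull edge (i=2, c=7) to (i=4, c=6): slope -1/2, span 2
Factored form: p(x) = 6 ⊗ (x ⊕ (-2)) ⊗ (x ⊕ (-2)) ⊗ (x ⊕ 1/2) ⊗ (x ⊕ 1/2)
Answer: roots = -2 (mult 2), 1/2 (mult 2)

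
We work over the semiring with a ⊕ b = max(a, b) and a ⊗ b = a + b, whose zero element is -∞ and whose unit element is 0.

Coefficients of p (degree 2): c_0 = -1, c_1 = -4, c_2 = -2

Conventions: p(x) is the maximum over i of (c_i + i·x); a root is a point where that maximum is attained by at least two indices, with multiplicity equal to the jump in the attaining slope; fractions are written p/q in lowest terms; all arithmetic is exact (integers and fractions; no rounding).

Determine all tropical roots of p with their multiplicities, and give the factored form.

hull edge (i=0, c=-1) to (i=2, c=-2): slope -1/2, span 2
Factored form: p(x) = -2 ⊗ (x ⊕ 1/2) ⊗ (x ⊕ 1/2)
Answer: roots = 1/2 (mult 2)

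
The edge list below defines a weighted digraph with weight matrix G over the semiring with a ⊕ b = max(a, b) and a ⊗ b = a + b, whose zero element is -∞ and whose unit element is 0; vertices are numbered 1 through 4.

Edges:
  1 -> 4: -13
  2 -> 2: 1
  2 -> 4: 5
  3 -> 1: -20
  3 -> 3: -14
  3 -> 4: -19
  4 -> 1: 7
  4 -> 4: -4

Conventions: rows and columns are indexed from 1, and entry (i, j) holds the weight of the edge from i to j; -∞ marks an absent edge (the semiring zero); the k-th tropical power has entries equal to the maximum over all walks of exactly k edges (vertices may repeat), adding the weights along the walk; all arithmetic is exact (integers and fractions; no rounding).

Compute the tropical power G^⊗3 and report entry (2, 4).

G^⊗2:
  [-6, -∞, -∞, -17]
  [12, 2, -∞, 6]
  [-12, -∞, -28, -23]
  [3, -∞, -∞, -6]
G^⊗3:
  [-10, -∞, -∞, -19]
  [13, 3, -∞, 7]
  [-16, -∞, -42, -25]
  [1, -∞, -∞, -10]
Key observation: the optimum is the walk 2->2->2->4, with weight 1 + 1 + 5 = 7.
Optimal value attained by: walk 2->2->2->4.
Answer: (G^⊗3)[2][4] = 7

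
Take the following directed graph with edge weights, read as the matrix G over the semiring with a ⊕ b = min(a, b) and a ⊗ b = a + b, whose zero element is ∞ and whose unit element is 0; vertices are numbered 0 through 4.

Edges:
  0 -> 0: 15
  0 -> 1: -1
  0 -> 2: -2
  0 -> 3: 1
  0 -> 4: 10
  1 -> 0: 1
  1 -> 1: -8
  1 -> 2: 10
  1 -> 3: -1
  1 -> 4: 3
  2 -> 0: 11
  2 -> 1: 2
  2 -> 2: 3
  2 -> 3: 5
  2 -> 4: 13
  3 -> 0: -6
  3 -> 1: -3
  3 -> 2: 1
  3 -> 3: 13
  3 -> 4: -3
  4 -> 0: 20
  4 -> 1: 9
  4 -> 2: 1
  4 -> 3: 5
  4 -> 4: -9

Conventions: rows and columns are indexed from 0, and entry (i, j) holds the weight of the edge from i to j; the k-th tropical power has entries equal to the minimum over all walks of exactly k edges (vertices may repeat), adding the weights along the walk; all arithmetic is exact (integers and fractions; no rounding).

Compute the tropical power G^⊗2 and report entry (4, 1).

G^⊗2:
  [-5, -9, 1, -2, -2]
  [-7, -16, -1, -9, -6]
  [-1, -6, 6, 1, 2]
  [-2, -11, -8, -5, -12]
  [-1, 0, -8, -4, -18]
Key observation: the optimum is the walk 4->4->1, with weight (-9) + 9 = 0.
Optimal value attained by: walk 4->4->1.
Answer: (G^⊗2)[4][1] = 0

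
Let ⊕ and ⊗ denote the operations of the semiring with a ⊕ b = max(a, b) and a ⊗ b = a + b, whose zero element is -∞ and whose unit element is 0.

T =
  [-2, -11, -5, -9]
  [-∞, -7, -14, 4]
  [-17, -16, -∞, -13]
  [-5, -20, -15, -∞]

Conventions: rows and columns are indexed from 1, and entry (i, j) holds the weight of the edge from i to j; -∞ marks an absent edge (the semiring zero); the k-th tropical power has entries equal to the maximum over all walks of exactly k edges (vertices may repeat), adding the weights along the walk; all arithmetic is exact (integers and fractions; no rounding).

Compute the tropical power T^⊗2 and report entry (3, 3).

T^⊗2:
  [-4, -13, -7, -7]
  [-1, -14, -11, -3]
  [-18, -23, -22, -12]
  [-7, -16, -10, -14]
Key observation: the optimum is the walk 3->1->3, with weight (-17) + (-5) = -22.
Optimal value attained by: walk 3->1->3.
Answer: (T^⊗2)[3][3] = -22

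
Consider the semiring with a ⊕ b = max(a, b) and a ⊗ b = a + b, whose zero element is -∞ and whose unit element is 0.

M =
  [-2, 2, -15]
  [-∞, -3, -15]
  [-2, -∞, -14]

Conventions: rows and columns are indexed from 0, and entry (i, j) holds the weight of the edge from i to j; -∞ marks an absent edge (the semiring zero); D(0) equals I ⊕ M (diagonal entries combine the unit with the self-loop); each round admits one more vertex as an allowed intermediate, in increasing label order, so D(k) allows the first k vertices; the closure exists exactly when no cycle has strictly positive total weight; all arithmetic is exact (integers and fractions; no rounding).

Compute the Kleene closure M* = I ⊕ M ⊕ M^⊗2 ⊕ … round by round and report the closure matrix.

D(0):
  [0, 2, -15]
  [-∞, 0, -15]
  [-2, -∞, 0]
D(1):
  [0, 2, -15]
  [-∞, 0, -15]
  [-2, 0, 0]
D(2):
  [0, 2, -13]
  [-∞, 0, -15]
  [-2, 0, 0]
D(3):
  [0, 2, -13]
  [-17, 0, -15]
  [-2, 0, 0]
Answer: M* = [[0, 2, -13], [-17, 0, -15], [-2, 0, 0]]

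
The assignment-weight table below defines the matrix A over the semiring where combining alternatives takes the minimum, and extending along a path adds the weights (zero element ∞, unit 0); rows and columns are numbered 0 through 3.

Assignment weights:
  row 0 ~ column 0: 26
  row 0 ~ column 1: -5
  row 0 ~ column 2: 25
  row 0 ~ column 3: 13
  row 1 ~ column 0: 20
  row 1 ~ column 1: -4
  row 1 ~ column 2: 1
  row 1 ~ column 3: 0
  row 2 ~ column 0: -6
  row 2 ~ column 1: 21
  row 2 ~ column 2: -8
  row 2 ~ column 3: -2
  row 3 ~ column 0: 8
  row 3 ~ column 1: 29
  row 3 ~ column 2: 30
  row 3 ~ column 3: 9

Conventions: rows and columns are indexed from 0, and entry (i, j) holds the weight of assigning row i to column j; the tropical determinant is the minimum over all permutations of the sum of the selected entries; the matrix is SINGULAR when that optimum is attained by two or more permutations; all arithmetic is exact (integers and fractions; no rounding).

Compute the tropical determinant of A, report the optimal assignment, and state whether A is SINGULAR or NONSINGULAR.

σ = (0, 1, 2, 3): 26 + (-4) + (-8) + 9 = 23
σ = (0, 1, 3, 2): 26 + (-4) + (-2) + 30 = 50
σ = (0, 2, 1, 3): 26 + 1 + 21 + 9 = 57
σ = (0, 2, 3, 1): 26 + 1 + (-2) + 29 = 54
σ = (0, 3, 1, 2): 26 + 0 + 21 + 30 = 77
σ = (0, 3, 2, 1): 26 + 0 + (-8) + 29 = 47
σ = (1, 0, 2, 3): (-5) + 20 + (-8) + 9 = 16
σ = (1, 0, 3, 2): (-5) + 20 + (-2) + 30 = 43
σ = (1, 2, 0, 3): (-5) + 1 + (-6) + 9 = -1
σ = (1, 2, 3, 0): (-5) + 1 + (-2) + 8 = 2
σ = (1, 3, 0, 2): (-5) + 0 + (-6) + 30 = 19
σ = (1, 3, 2, 0): (-5) + 0 + (-8) + 8 = -5
σ = (2, 0, 1, 3): 25 + 20 + 21 + 9 = 75
σ = (2, 0, 3, 1): 25 + 20 + (-2) + 29 = 72
σ = (2, 1, 0, 3): 25 + (-4) + (-6) + 9 = 24
σ = (2, 1, 3, 0): 25 + (-4) + (-2) + 8 = 27
σ = (2, 3, 0, 1): 25 + 0 + (-6) + 29 = 48
σ = (2, 3, 1, 0): 25 + 0 + 21 + 8 = 54
σ = (3, 0, 1, 2): 13 + 20 + 21 + 30 = 84
σ = (3, 0, 2, 1): 13 + 20 + (-8) + 29 = 54
σ = (3, 1, 0, 2): 13 + (-4) + (-6) + 30 = 33
σ = (3, 1, 2, 0): 13 + (-4) + (-8) + 8 = 9
σ = (3, 2, 0, 1): 13 + 1 + (-6) + 29 = 37
σ = (3, 2, 1, 0): 13 + 1 + 21 + 8 = 43
Optimal value attained by: σ = (1, 3, 2, 0).
Answer: det⊕(A) = -5; verdict: NONSINGULAR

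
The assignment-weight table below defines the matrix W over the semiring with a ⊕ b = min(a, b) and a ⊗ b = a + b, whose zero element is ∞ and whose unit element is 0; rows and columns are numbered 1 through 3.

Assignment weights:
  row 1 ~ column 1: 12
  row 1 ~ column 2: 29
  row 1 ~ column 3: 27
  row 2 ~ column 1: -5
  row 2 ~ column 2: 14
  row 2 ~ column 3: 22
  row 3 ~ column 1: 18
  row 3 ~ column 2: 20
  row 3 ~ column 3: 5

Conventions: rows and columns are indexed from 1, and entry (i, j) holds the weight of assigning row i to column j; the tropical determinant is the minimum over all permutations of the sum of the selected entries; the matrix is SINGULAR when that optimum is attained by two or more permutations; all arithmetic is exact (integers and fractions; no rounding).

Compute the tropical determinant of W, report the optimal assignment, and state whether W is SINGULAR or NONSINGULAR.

σ = (1, 2, 3): 12 + 14 + 5 = 31
σ = (1, 3, 2): 12 + 22 + 20 = 54
σ = (2, 1, 3): 29 + (-5) + 5 = 29
σ = (2, 3, 1): 29 + 22 + 18 = 69
σ = (3, 1, 2): 27 + (-5) + 20 = 42
σ = (3, 2, 1): 27 + 14 + 18 = 59
Optimal value attained by: σ = (2, 1, 3).
Answer: det⊕(W) = 29; verdict: NONSINGULAR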